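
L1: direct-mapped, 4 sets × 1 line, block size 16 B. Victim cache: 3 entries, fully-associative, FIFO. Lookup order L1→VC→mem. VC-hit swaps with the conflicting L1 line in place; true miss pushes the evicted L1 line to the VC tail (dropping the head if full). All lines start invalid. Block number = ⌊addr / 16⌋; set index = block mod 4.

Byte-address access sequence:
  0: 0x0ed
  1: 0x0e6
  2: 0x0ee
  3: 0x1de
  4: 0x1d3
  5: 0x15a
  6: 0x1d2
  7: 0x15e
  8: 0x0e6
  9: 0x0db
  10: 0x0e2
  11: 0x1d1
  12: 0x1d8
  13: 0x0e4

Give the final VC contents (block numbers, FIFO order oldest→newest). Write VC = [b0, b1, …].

VC = [13, 21]

#0 0xed→b14/s2 MISS; vc=[]
#1 0xe6→b14/s2 L1-HIT; vc=[]
#2 0xee→b14/s2 L1-HIT; vc=[]
#3 0x1de→b29/s1 MISS; vc=[]
#4 0x1d3→b29/s1 L1-HIT; vc=[]
#5 0x15a→b21/s1 MISS; vc=[29]
#6 0x1d2→b29/s1 VC-HIT; vc=[21]
#7 0x15e→b21/s1 VC-HIT; vc=[29]
#8 0xe6→b14/s2 L1-HIT; vc=[29]
#9 0xdb→b13/s1 MISS; vc=[29,21]
#10 0xe2→b14/s2 L1-HIT; vc=[29,21]
#11 0x1d1→b29/s1 VC-HIT; vc=[13,21]
#12 0x1d8→b29/s1 L1-HIT; vc=[13,21]
#13 0xe4→b14/s2 L1-HIT; vc=[13,21]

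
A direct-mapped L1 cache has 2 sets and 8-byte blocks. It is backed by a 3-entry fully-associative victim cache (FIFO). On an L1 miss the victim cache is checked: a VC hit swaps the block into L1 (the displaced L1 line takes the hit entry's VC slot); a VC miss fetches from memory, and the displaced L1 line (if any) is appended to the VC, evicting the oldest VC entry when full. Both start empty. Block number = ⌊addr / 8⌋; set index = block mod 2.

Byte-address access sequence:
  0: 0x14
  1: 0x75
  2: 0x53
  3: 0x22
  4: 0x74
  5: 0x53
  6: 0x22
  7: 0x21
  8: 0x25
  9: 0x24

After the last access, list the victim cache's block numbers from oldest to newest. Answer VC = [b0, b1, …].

  [0] addr=0x14 blk=2 s=0: MISS | VC []
  [1] addr=0x75 blk=14 s=0: MISS | VC [2]
  [2] addr=0x53 blk=10 s=0: MISS | VC [2, 14]
  [3] addr=0x22 blk=4 s=0: MISS | VC [2, 14, 10]
  [4] addr=0x74 blk=14 s=0: VC-HIT | VC [2, 4, 10]
  [5] addr=0x53 blk=10 s=0: VC-HIT | VC [2, 4, 14]
  [6] addr=0x22 blk=4 s=0: VC-HIT | VC [2, 10, 14]
  [7] addr=0x21 blk=4 s=0: L1-HIT | VC [2, 10, 14]
  [8] addr=0x25 blk=4 s=0: L1-HIT | VC [2, 10, 14]
  [9] addr=0x24 blk=4 s=0: L1-HIT | VC [2, 10, 14]

VC = [2, 10, 14]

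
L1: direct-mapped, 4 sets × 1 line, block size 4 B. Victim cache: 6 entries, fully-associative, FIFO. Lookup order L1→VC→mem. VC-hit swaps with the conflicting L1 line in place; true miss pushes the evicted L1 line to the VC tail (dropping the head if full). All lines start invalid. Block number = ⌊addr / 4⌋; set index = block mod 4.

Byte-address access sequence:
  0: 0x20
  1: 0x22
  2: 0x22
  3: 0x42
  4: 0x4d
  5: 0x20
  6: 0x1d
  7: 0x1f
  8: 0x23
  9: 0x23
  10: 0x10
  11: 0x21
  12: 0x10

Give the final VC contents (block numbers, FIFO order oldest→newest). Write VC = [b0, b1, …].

VC = [16, 19, 8]

0: 0x20 (blk 8, set 0) → MISS  vc=[]
1: 0x22 (blk 8, set 0) → L1-HIT  vc=[]
2: 0x22 (blk 8, set 0) → L1-HIT  vc=[]
3: 0x42 (blk 16, set 0) → MISS  vc=[8]
4: 0x4d (blk 19, set 3) → MISS  vc=[8]
5: 0x20 (blk 8, set 0) → VC-HIT  vc=[16]
6: 0x1d (blk 7, set 3) → MISS  vc=[16, 19]
7: 0x1f (blk 7, set 3) → L1-HIT  vc=[16, 19]
8: 0x23 (blk 8, set 0) → L1-HIT  vc=[16, 19]
9: 0x23 (blk 8, set 0) → L1-HIT  vc=[16, 19]
10: 0x10 (blk 4, set 0) → MISS  vc=[16, 19, 8]
11: 0x21 (blk 8, set 0) → VC-HIT  vc=[16, 19, 4]
12: 0x10 (blk 4, set 0) → VC-HIT  vc=[16, 19, 8]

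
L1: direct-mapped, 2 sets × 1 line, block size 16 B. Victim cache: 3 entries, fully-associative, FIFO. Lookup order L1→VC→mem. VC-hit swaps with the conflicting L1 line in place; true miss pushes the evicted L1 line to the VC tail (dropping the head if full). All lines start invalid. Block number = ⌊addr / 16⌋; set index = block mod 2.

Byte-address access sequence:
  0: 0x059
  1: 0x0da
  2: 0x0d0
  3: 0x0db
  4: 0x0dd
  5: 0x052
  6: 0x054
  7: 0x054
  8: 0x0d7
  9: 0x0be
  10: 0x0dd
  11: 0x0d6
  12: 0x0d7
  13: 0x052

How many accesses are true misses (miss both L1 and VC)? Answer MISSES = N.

MISSES = 3

  [0] addr=0x59 blk=5 s=1: MISS | VC []
  [1] addr=0xda blk=13 s=1: MISS | VC [5]
  [2] addr=0xd0 blk=13 s=1: L1-HIT | VC [5]
  [3] addr=0xdb blk=13 s=1: L1-HIT | VC [5]
  [4] addr=0xdd blk=13 s=1: L1-HIT | VC [5]
  [5] addr=0x52 blk=5 s=1: VC-HIT | VC [13]
  [6] addr=0x54 blk=5 s=1: L1-HIT | VC [13]
  [7] addr=0x54 blk=5 s=1: L1-HIT | VC [13]
  [8] addr=0xd7 blk=13 s=1: VC-HIT | VC [5]
  [9] addr=0xbe blk=11 s=1: MISS | VC [5, 13]
  [10] addr=0xdd blk=13 s=1: VC-HIT | VC [5, 11]
  [11] addr=0xd6 blk=13 s=1: L1-HIT | VC [5, 11]
  [12] addr=0xd7 blk=13 s=1: L1-HIT | VC [5, 11]
  [13] addr=0x52 blk=5 s=1: VC-HIT | VC [13, 11]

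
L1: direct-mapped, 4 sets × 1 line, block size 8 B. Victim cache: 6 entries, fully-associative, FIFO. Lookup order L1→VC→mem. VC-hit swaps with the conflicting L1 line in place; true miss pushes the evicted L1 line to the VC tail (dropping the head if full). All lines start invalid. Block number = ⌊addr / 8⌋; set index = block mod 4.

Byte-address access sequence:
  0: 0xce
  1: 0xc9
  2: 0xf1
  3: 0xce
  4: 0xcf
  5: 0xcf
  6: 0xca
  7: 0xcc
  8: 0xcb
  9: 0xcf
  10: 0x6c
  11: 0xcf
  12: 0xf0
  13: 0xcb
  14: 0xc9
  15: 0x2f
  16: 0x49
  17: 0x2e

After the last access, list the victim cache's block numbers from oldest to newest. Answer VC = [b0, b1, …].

VC = [13, 25, 9]

#0 0xce→b25/s1 MISS; vc=[]
#1 0xc9→b25/s1 L1-HIT; vc=[]
#2 0xf1→b30/s2 MISS; vc=[]
#3 0xce→b25/s1 L1-HIT; vc=[]
#4 0xcf→b25/s1 L1-HIT; vc=[]
#5 0xcf→b25/s1 L1-HIT; vc=[]
#6 0xca→b25/s1 L1-HIT; vc=[]
#7 0xcc→b25/s1 L1-HIT; vc=[]
#8 0xcb→b25/s1 L1-HIT; vc=[]
#9 0xcf→b25/s1 L1-HIT; vc=[]
#10 0x6c→b13/s1 MISS; vc=[25]
#11 0xcf→b25/s1 VC-HIT; vc=[13]
#12 0xf0→b30/s2 L1-HIT; vc=[13]
#13 0xcb→b25/s1 L1-HIT; vc=[13]
#14 0xc9→b25/s1 L1-HIT; vc=[13]
#15 0x2f→b5/s1 MISS; vc=[13,25]
#16 0x49→b9/s1 MISS; vc=[13,25,5]
#17 0x2e→b5/s1 VC-HIT; vc=[13,25,9]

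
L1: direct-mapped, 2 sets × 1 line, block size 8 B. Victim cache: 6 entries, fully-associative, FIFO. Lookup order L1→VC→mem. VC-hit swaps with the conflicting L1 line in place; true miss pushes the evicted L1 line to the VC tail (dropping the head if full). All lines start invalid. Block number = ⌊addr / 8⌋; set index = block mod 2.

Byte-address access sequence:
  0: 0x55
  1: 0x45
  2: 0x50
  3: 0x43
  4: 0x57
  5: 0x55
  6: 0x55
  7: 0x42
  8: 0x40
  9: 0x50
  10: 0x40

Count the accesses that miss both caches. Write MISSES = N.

MISSES = 2

#0 0x55→b10/s0 MISS; vc=[]
#1 0x45→b8/s0 MISS; vc=[10]
#2 0x50→b10/s0 VC-HIT; vc=[8]
#3 0x43→b8/s0 VC-HIT; vc=[10]
#4 0x57→b10/s0 VC-HIT; vc=[8]
#5 0x55→b10/s0 L1-HIT; vc=[8]
#6 0x55→b10/s0 L1-HIT; vc=[8]
#7 0x42→b8/s0 VC-HIT; vc=[10]
#8 0x40→b8/s0 L1-HIT; vc=[10]
#9 0x50→b10/s0 VC-HIT; vc=[8]
#10 0x40→b8/s0 VC-HIT; vc=[10]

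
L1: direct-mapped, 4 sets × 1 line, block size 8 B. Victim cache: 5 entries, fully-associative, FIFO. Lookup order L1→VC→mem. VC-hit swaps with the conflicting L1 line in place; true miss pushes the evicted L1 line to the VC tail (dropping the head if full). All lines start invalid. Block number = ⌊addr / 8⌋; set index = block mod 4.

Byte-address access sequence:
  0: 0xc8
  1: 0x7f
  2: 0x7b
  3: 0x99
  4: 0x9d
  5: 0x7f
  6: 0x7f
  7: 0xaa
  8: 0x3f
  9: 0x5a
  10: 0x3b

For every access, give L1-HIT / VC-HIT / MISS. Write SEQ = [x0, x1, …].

  [0] addr=0xc8 blk=25 s=1: MISS | VC []
  [1] addr=0x7f blk=15 s=3: MISS | VC []
  [2] addr=0x7b blk=15 s=3: L1-HIT | VC []
  [3] addr=0x99 blk=19 s=3: MISS | VC [15]
  [4] addr=0x9d blk=19 s=3: L1-HIT | VC [15]
  [5] addr=0x7f blk=15 s=3: VC-HIT | VC [19]
  [6] addr=0x7f blk=15 s=3: L1-HIT | VC [19]
  [7] addr=0xaa blk=21 s=1: MISS | VC [19, 25]
  [8] addr=0x3f blk=7 s=3: MISS | VC [19, 25, 15]
  [9] addr=0x5a blk=11 s=3: MISS | VC [19, 25, 15, 7]
  [10] addr=0x3b blk=7 s=3: VC-HIT | VC [19, 25, 15, 11]

SEQ = [MISS, MISS, L1-HIT, MISS, L1-HIT, VC-HIT, L1-HIT, MISS, MISS, MISS, VC-HIT]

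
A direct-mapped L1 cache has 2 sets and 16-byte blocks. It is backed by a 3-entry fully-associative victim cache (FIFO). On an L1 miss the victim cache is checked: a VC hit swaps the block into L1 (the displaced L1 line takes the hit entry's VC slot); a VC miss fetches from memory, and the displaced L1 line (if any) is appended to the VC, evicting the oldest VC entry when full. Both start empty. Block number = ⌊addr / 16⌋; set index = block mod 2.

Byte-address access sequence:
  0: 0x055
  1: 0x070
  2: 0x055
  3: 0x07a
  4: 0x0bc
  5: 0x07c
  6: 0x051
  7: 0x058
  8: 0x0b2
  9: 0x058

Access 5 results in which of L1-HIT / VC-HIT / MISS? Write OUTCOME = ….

OUTCOME = VC-HIT

  [0] addr=0x55 blk=5 s=1: MISS | VC []
  [1] addr=0x70 blk=7 s=1: MISS | VC [5]
  [2] addr=0x55 blk=5 s=1: VC-HIT | VC [7]
  [3] addr=0x7a blk=7 s=1: VC-HIT | VC [5]
  [4] addr=0xbc blk=11 s=1: MISS | VC [5, 7]
  [5] addr=0x7c blk=7 s=1: VC-HIT | VC [5, 11]
  [6] addr=0x51 blk=5 s=1: VC-HIT | VC [7, 11]
  [7] addr=0x58 blk=5 s=1: L1-HIT | VC [7, 11]
  [8] addr=0xb2 blk=11 s=1: VC-HIT | VC [7, 5]
  [9] addr=0x58 blk=5 s=1: VC-HIT | VC [7, 11]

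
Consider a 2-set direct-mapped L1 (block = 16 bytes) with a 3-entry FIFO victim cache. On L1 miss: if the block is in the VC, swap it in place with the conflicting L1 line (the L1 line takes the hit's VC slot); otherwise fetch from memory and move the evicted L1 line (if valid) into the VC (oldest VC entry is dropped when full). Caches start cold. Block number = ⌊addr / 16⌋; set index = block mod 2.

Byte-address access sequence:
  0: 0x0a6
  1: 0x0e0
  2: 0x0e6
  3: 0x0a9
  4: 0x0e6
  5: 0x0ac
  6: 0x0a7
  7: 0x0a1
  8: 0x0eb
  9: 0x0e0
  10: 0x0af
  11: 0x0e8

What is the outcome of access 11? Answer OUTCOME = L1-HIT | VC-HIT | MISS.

  [0] addr=0xa6 blk=10 s=0: MISS | VC []
  [1] addr=0xe0 blk=14 s=0: MISS | VC [10]
  [2] addr=0xe6 blk=14 s=0: L1-HIT | VC [10]
  [3] addr=0xa9 blk=10 s=0: VC-HIT | VC [14]
  [4] addr=0xe6 blk=14 s=0: VC-HIT | VC [10]
  [5] addr=0xac blk=10 s=0: VC-HIT | VC [14]
  [6] addr=0xa7 blk=10 s=0: L1-HIT | VC [14]
  [7] addr=0xa1 blk=10 s=0: L1-HIT | VC [14]
  [8] addr=0xeb blk=14 s=0: VC-HIT | VC [10]
  [9] addr=0xe0 blk=14 s=0: L1-HIT | VC [10]
  [10] addr=0xaf blk=10 s=0: VC-HIT | VC [14]
  [11] addr=0xe8 blk=14 s=0: VC-HIT | VC [10]

OUTCOME = VC-HIT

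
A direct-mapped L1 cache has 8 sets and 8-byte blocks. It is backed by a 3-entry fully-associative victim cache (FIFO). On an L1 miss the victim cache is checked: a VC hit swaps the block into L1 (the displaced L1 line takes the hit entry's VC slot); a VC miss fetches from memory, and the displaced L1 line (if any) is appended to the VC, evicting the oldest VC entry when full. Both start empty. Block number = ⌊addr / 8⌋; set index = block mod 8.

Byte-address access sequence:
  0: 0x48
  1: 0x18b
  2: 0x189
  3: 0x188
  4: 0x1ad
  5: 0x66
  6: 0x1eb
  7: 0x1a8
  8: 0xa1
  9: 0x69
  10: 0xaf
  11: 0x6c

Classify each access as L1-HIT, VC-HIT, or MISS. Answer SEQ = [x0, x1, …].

#0 0x48→b9/s1 MISS; vc=[]
#1 0x18b→b49/s1 MISS; vc=[9]
#2 0x189→b49/s1 L1-HIT; vc=[9]
#3 0x188→b49/s1 L1-HIT; vc=[9]
#4 0x1ad→b53/s5 MISS; vc=[9]
#5 0x66→b12/s4 MISS; vc=[9]
#6 0x1eb→b61/s5 MISS; vc=[9,53]
#7 0x1a8→b53/s5 VC-HIT; vc=[9,61]
#8 0xa1→b20/s4 MISS; vc=[9,61,12]
#9 0x69→b13/s5 MISS; vc=[61,12,53]
#10 0xaf→b21/s5 MISS; vc=[12,53,13]
#11 0x6c→b13/s5 VC-HIT; vc=[12,53,21]

SEQ = [MISS, MISS, L1-HIT, L1-HIT, MISS, MISS, MISS, VC-HIT, MISS, MISS, MISS, VC-HIT]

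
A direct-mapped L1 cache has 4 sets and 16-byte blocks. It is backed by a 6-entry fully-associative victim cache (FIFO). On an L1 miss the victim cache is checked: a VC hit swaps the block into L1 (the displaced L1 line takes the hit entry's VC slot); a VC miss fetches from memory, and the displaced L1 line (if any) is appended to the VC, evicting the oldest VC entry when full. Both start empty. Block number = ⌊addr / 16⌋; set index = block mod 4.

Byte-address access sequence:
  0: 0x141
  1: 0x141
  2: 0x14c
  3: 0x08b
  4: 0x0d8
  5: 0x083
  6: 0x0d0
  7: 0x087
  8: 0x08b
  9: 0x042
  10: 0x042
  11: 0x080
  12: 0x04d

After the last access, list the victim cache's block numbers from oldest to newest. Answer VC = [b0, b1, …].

VC = [20, 8]

0: 0x141 (blk 20, set 0) → MISS  vc=[]
1: 0x141 (blk 20, set 0) → L1-HIT  vc=[]
2: 0x14c (blk 20, set 0) → L1-HIT  vc=[]
3: 0x8b (blk 8, set 0) → MISS  vc=[20]
4: 0xd8 (blk 13, set 1) → MISS  vc=[20]
5: 0x83 (blk 8, set 0) → L1-HIT  vc=[20]
6: 0xd0 (blk 13, set 1) → L1-HIT  vc=[20]
7: 0x87 (blk 8, set 0) → L1-HIT  vc=[20]
8: 0x8b (blk 8, set 0) → L1-HIT  vc=[20]
9: 0x42 (blk 4, set 0) → MISS  vc=[20, 8]
10: 0x42 (blk 4, set 0) → L1-HIT  vc=[20, 8]
11: 0x80 (blk 8, set 0) → VC-HIT  vc=[20, 4]
12: 0x4d (blk 4, set 0) → VC-HIT  vc=[20, 8]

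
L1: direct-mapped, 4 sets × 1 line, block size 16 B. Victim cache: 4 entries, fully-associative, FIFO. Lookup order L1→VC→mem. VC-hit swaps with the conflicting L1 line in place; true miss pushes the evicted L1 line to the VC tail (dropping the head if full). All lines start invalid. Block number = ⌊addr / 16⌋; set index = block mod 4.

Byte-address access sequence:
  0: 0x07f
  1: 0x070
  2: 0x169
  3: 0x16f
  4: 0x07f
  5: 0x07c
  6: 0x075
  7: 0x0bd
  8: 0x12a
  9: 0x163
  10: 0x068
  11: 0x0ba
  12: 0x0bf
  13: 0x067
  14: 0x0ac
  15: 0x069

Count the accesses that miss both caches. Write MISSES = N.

MISSES = 6

#0 0x7f→b7/s3 MISS; vc=[]
#1 0x70→b7/s3 L1-HIT; vc=[]
#2 0x169→b22/s2 MISS; vc=[]
#3 0x16f→b22/s2 L1-HIT; vc=[]
#4 0x7f→b7/s3 L1-HIT; vc=[]
#5 0x7c→b7/s3 L1-HIT; vc=[]
#6 0x75→b7/s3 L1-HIT; vc=[]
#7 0xbd→b11/s3 MISS; vc=[7]
#8 0x12a→b18/s2 MISS; vc=[7,22]
#9 0x163→b22/s2 VC-HIT; vc=[7,18]
#10 0x68→b6/s2 MISS; vc=[7,18,22]
#11 0xba→b11/s3 L1-HIT; vc=[7,18,22]
#12 0xbf→b11/s3 L1-HIT; vc=[7,18,22]
#13 0x67→b6/s2 L1-HIT; vc=[7,18,22]
#14 0xac→b10/s2 MISS; vc=[7,18,22,6]
#15 0x69→b6/s2 VC-HIT; vc=[7,18,22,10]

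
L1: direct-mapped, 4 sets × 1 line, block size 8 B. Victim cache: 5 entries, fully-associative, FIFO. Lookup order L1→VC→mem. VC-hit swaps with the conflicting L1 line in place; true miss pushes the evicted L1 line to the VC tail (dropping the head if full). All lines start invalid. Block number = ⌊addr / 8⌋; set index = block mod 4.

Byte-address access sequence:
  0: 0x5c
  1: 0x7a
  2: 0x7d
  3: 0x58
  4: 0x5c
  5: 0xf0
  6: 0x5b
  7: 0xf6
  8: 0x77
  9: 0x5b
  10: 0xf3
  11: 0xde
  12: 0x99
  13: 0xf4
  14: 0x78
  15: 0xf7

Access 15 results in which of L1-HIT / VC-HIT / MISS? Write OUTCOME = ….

OUTCOME = L1-HIT

  [0] addr=0x5c blk=11 s=3: MISS | VC []
  [1] addr=0x7a blk=15 s=3: MISS | VC [11]
  [2] addr=0x7d blk=15 s=3: L1-HIT | VC [11]
  [3] addr=0x58 blk=11 s=3: VC-HIT | VC [15]
  [4] addr=0x5c blk=11 s=3: L1-HIT | VC [15]
  [5] addr=0xf0 blk=30 s=2: MISS | VC [15]
  [6] addr=0x5b blk=11 s=3: L1-HIT | VC [15]
  [7] addr=0xf6 blk=30 s=2: L1-HIT | VC [15]
  [8] addr=0x77 blk=14 s=2: MISS | VC [15, 30]
  [9] addr=0x5b blk=11 s=3: L1-HIT | VC [15, 30]
  [10] addr=0xf3 blk=30 s=2: VC-HIT | VC [15, 14]
  [11] addr=0xde blk=27 s=3: MISS | VC [15, 14, 11]
  [12] addr=0x99 blk=19 s=3: MISS | VC [15, 14, 11, 27]
  [13] addr=0xf4 blk=30 s=2: L1-HIT | VC [15, 14, 11, 27]
  [14] addr=0x78 blk=15 s=3: VC-HIT | VC [19, 14, 11, 27]
  [15] addr=0xf7 blk=30 s=2: L1-HIT | VC [19, 14, 11, 27]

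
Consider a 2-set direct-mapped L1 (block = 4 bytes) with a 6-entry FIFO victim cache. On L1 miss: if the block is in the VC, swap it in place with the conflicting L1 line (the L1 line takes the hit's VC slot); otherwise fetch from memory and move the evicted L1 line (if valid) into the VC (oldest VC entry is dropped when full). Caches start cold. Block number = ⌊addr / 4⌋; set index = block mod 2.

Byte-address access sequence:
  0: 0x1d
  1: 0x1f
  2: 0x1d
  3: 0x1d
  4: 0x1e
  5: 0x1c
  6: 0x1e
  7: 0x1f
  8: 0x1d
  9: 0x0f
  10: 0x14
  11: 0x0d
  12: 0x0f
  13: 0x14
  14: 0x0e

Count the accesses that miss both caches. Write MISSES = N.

MISSES = 3

#0 0x1d→b7/s1 MISS; vc=[]
#1 0x1f→b7/s1 L1-HIT; vc=[]
#2 0x1d→b7/s1 L1-HIT; vc=[]
#3 0x1d→b7/s1 L1-HIT; vc=[]
#4 0x1e→b7/s1 L1-HIT; vc=[]
#5 0x1c→b7/s1 L1-HIT; vc=[]
#6 0x1e→b7/s1 L1-HIT; vc=[]
#7 0x1f→b7/s1 L1-HIT; vc=[]
#8 0x1d→b7/s1 L1-HIT; vc=[]
#9 0xf→b3/s1 MISS; vc=[7]
#10 0x14→b5/s1 MISS; vc=[7,3]
#11 0xd→b3/s1 VC-HIT; vc=[7,5]
#12 0xf→b3/s1 L1-HIT; vc=[7,5]
#13 0x14→b5/s1 VC-HIT; vc=[7,3]
#14 0xe→b3/s1 VC-HIT; vc=[7,5]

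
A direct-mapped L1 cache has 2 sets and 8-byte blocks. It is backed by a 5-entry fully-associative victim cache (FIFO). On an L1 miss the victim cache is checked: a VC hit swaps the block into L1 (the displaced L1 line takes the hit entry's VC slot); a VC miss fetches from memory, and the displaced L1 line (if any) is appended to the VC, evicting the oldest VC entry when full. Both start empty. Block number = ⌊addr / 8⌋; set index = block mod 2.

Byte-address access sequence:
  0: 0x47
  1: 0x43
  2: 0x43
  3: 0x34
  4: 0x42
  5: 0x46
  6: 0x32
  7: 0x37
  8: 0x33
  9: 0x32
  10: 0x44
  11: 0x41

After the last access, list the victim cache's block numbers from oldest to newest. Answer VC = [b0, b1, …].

0: 0x47 (blk 8, set 0) → MISS  vc=[]
1: 0x43 (blk 8, set 0) → L1-HIT  vc=[]
2: 0x43 (blk 8, set 0) → L1-HIT  vc=[]
3: 0x34 (blk 6, set 0) → MISS  vc=[8]
4: 0x42 (blk 8, set 0) → VC-HIT  vc=[6]
5: 0x46 (blk 8, set 0) → L1-HIT  vc=[6]
6: 0x32 (blk 6, set 0) → VC-HIT  vc=[8]
7: 0x37 (blk 6, set 0) → L1-HIT  vc=[8]
8: 0x33 (blk 6, set 0) → L1-HIT  vc=[8]
9: 0x32 (blk 6, set 0) → L1-HIT  vc=[8]
10: 0x44 (blk 8, set 0) → VC-HIT  vc=[6]
11: 0x41 (blk 8, set 0) → L1-HIT  vc=[6]

VC = [6]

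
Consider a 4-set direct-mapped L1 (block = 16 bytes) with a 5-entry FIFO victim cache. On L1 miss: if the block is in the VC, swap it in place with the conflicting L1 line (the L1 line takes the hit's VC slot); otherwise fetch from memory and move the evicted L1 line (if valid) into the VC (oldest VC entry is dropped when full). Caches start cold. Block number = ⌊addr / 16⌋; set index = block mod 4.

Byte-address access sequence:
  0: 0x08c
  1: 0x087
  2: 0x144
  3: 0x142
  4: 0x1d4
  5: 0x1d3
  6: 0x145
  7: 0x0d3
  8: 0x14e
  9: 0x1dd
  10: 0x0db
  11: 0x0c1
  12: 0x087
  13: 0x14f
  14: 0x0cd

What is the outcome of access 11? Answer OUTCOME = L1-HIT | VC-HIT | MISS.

OUTCOME = MISS

  [0] addr=0x8c blk=8 s=0: MISS | VC []
  [1] addr=0x87 blk=8 s=0: L1-HIT | VC []
  [2] addr=0x144 blk=20 s=0: MISS | VC [8]
  [3] addr=0x142 blk=20 s=0: L1-HIT | VC [8]
  [4] addr=0x1d4 blk=29 s=1: MISS | VC [8]
  [5] addr=0x1d3 blk=29 s=1: L1-HIT | VC [8]
  [6] addr=0x145 blk=20 s=0: L1-HIT | VC [8]
  [7] addr=0xd3 blk=13 s=1: MISS | VC [8, 29]
  [8] addr=0x14e blk=20 s=0: L1-HIT | VC [8, 29]
  [9] addr=0x1dd blk=29 s=1: VC-HIT | VC [8, 13]
  [10] addr=0xdb blk=13 s=1: VC-HIT | VC [8, 29]
  [11] addr=0xc1 blk=12 s=0: MISS | VC [8, 29, 20]
  [12] addr=0x87 blk=8 s=0: VC-HIT | VC [12, 29, 20]
  [13] addr=0x14f blk=20 s=0: VC-HIT | VC [12, 29, 8]
  [14] addr=0xcd blk=12 s=0: VC-HIT | VC [20, 29, 8]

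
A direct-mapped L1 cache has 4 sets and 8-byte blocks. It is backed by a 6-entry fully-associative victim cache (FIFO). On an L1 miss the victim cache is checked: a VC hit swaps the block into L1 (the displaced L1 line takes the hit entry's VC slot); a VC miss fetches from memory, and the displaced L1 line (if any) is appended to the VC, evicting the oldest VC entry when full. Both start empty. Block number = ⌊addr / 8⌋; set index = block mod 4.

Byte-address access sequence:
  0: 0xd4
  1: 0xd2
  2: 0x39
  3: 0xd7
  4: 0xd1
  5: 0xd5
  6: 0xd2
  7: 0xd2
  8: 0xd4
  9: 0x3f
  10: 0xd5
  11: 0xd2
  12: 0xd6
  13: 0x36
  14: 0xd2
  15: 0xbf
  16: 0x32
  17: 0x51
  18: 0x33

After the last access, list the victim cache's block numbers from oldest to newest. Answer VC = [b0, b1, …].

VC = [26, 7, 10]

0: 0xd4 (blk 26, set 2) → MISS  vc=[]
1: 0xd2 (blk 26, set 2) → L1-HIT  vc=[]
2: 0x39 (blk 7, set 3) → MISS  vc=[]
3: 0xd7 (blk 26, set 2) → L1-HIT  vc=[]
4: 0xd1 (blk 26, set 2) → L1-HIT  vc=[]
5: 0xd5 (blk 26, set 2) → L1-HIT  vc=[]
6: 0xd2 (blk 26, set 2) → L1-HIT  vc=[]
7: 0xd2 (blk 26, set 2) → L1-HIT  vc=[]
8: 0xd4 (blk 26, set 2) → L1-HIT  vc=[]
9: 0x3f (blk 7, set 3) → L1-HIT  vc=[]
10: 0xd5 (blk 26, set 2) → L1-HIT  vc=[]
11: 0xd2 (blk 26, set 2) → L1-HIT  vc=[]
12: 0xd6 (blk 26, set 2) → L1-HIT  vc=[]
13: 0x36 (blk 6, set 2) → MISS  vc=[26]
14: 0xd2 (blk 26, set 2) → VC-HIT  vc=[6]
15: 0xbf (blk 23, set 3) → MISS  vc=[6, 7]
16: 0x32 (blk 6, set 2) → VC-HIT  vc=[26, 7]
17: 0x51 (blk 10, set 2) → MISS  vc=[26, 7, 6]
18: 0x33 (blk 6, set 2) → VC-HIT  vc=[26, 7, 10]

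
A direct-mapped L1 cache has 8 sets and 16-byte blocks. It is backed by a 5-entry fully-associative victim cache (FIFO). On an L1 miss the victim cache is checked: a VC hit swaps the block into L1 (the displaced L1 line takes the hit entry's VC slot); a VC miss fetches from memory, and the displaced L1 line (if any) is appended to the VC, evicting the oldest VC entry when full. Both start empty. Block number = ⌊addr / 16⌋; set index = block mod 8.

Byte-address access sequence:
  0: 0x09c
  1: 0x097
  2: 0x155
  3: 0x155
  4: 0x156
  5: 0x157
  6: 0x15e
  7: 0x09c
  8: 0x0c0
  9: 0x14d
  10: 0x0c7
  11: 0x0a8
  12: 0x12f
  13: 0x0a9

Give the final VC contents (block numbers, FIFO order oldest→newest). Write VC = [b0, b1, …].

0: 0x9c (blk 9, set 1) → MISS  vc=[]
1: 0x97 (blk 9, set 1) → L1-HIT  vc=[]
2: 0x155 (blk 21, set 5) → MISS  vc=[]
3: 0x155 (blk 21, set 5) → L1-HIT  vc=[]
4: 0x156 (blk 21, set 5) → L1-HIT  vc=[]
5: 0x157 (blk 21, set 5) → L1-HIT  vc=[]
6: 0x15e (blk 21, set 5) → L1-HIT  vc=[]
7: 0x9c (blk 9, set 1) → L1-HIT  vc=[]
8: 0xc0 (blk 12, set 4) → MISS  vc=[]
9: 0x14d (blk 20, set 4) → MISS  vc=[12]
10: 0xc7 (blk 12, set 4) → VC-HIT  vc=[20]
11: 0xa8 (blk 10, set 2) → MISS  vc=[20]
12: 0x12f (blk 18, set 2) → MISS  vc=[20, 10]
13: 0xa9 (blk 10, set 2) → VC-HIT  vc=[20, 18]

VC = [20, 18]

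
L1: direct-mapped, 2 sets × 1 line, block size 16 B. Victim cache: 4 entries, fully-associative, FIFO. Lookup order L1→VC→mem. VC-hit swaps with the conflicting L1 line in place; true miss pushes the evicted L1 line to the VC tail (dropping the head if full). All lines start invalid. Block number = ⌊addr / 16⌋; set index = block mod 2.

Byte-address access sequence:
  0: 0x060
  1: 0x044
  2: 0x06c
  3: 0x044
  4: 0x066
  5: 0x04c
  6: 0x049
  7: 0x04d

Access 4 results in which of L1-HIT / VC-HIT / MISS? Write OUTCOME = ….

OUTCOME = VC-HIT

#0 0x60→b6/s0 MISS; vc=[]
#1 0x44→b4/s0 MISS; vc=[6]
#2 0x6c→b6/s0 VC-HIT; vc=[4]
#3 0x44→b4/s0 VC-HIT; vc=[6]
#4 0x66→b6/s0 VC-HIT; vc=[4]
#5 0x4c→b4/s0 VC-HIT; vc=[6]
#6 0x49→b4/s0 L1-HIT; vc=[6]
#7 0x4d→b4/s0 L1-HIT; vc=[6]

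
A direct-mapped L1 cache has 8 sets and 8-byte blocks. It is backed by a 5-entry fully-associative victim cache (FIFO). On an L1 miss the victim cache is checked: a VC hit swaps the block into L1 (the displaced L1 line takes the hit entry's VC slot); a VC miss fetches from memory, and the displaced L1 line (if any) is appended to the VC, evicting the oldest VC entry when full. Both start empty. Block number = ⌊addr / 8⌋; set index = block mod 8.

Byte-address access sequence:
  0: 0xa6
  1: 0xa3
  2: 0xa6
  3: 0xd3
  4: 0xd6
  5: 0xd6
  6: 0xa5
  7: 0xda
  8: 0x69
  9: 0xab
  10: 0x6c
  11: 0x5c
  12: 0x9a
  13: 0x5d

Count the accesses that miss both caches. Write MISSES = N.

MISSES = 7

#0 0xa6→b20/s4 MISS; vc=[]
#1 0xa3→b20/s4 L1-HIT; vc=[]
#2 0xa6→b20/s4 L1-HIT; vc=[]
#3 0xd3→b26/s2 MISS; vc=[]
#4 0xd6→b26/s2 L1-HIT; vc=[]
#5 0xd6→b26/s2 L1-HIT; vc=[]
#6 0xa5→b20/s4 L1-HIT; vc=[]
#7 0xda→b27/s3 MISS; vc=[]
#8 0x69→b13/s5 MISS; vc=[]
#9 0xab→b21/s5 MISS; vc=[13]
#10 0x6c→b13/s5 VC-HIT; vc=[21]
#11 0x5c→b11/s3 MISS; vc=[21,27]
#12 0x9a→b19/s3 MISS; vc=[21,27,11]
#13 0x5d→b11/s3 VC-HIT; vc=[21,27,19]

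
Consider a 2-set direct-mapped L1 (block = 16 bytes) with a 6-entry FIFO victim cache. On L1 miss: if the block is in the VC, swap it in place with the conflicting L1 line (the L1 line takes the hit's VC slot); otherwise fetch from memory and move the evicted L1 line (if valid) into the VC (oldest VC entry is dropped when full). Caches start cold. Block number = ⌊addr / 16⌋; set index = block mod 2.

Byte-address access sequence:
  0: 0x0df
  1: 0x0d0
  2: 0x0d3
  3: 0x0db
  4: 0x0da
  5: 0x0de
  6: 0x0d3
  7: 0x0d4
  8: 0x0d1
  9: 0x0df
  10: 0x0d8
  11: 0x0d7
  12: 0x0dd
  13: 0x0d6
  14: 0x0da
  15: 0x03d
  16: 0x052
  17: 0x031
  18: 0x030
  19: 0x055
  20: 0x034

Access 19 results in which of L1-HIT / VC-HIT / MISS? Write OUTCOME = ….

OUTCOME = VC-HIT

  [0] addr=0xdf blk=13 s=1: MISS | VC []
  [1] addr=0xd0 blk=13 s=1: L1-HIT | VC []
  [2] addr=0xd3 blk=13 s=1: L1-HIT | VC []
  [3] addr=0xdb blk=13 s=1: L1-HIT | VC []
  [4] addr=0xda blk=13 s=1: L1-HIT | VC []
  [5] addr=0xde blk=13 s=1: L1-HIT | VC []
  [6] addr=0xd3 blk=13 s=1: L1-HIT | VC []
  [7] addr=0xd4 blk=13 s=1: L1-HIT | VC []
  [8] addr=0xd1 blk=13 s=1: L1-HIT | VC []
  [9] addr=0xdf blk=13 s=1: L1-HIT | VC []
  [10] addr=0xd8 blk=13 s=1: L1-HIT | VC []
  [11] addr=0xd7 blk=13 s=1: L1-HIT | VC []
  [12] addr=0xdd blk=13 s=1: L1-HIT | VC []
  [13] addr=0xd6 blk=13 s=1: L1-HIT | VC []
  [14] addr=0xda blk=13 s=1: L1-HIT | VC []
  [15] addr=0x3d blk=3 s=1: MISS | VC [13]
  [16] addr=0x52 blk=5 s=1: MISS | VC [13, 3]
  [17] addr=0x31 blk=3 s=1: VC-HIT | VC [13, 5]
  [18] addr=0x30 blk=3 s=1: L1-HIT | VC [13, 5]
  [19] addr=0x55 blk=5 s=1: VC-HIT | VC [13, 3]
  [20] addr=0x34 blk=3 s=1: VC-HIT | VC [13, 5]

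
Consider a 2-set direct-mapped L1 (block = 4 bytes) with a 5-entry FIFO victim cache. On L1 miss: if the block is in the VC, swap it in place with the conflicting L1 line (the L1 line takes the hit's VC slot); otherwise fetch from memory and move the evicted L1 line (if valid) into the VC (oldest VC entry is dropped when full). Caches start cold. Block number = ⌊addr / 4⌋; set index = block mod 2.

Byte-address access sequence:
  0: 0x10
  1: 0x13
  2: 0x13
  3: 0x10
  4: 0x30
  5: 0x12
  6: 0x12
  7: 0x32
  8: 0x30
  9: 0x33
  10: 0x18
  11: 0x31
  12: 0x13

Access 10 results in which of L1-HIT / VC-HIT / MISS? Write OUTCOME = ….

OUTCOME = MISS

  [0] addr=0x10 blk=4 s=0: MISS | VC []
  [1] addr=0x13 blk=4 s=0: L1-HIT | VC []
  [2] addr=0x13 blk=4 s=0: L1-HIT | VC []
  [3] addr=0x10 blk=4 s=0: L1-HIT | VC []
  [4] addr=0x30 blk=12 s=0: MISS | VC [4]
  [5] addr=0x12 blk=4 s=0: VC-HIT | VC [12]
  [6] addr=0x12 blk=4 s=0: L1-HIT | VC [12]
  [7] addr=0x32 blk=12 s=0: VC-HIT | VC [4]
  [8] addr=0x30 blk=12 s=0: L1-HIT | VC [4]
  [9] addr=0x33 blk=12 s=0: L1-HIT | VC [4]
  [10] addr=0x18 blk=6 s=0: MISS | VC [4, 12]
  [11] addr=0x31 blk=12 s=0: VC-HIT | VC [4, 6]
  [12] addr=0x13 blk=4 s=0: VC-HIT | VC [12, 6]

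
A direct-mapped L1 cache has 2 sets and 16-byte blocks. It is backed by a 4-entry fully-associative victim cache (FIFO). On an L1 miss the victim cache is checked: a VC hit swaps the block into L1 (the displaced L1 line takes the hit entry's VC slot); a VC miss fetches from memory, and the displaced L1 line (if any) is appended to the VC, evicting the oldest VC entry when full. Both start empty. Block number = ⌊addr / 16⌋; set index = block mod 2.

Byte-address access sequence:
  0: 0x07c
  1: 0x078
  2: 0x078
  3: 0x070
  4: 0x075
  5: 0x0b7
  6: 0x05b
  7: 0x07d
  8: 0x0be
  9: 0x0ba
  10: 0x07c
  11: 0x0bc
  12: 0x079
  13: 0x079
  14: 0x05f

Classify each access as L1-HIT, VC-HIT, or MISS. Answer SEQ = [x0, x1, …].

  [0] addr=0x7c blk=7 s=1: MISS | VC []
  [1] addr=0x78 blk=7 s=1: L1-HIT | VC []
  [2] addr=0x78 blk=7 s=1: L1-HIT | VC []
  [3] addr=0x70 blk=7 s=1: L1-HIT | VC []
  [4] addr=0x75 blk=7 s=1: L1-HIT | VC []
  [5] addr=0xb7 blk=11 s=1: MISS | VC [7]
  [6] addr=0x5b blk=5 s=1: MISS | VC [7, 11]
  [7] addr=0x7d blk=7 s=1: VC-HIT | VC [5, 11]
  [8] addr=0xbe blk=11 s=1: VC-HIT | VC [5, 7]
  [9] addr=0xba blk=11 s=1: L1-HIT | VC [5, 7]
  [10] addr=0x7c blk=7 s=1: VC-HIT | VC [5, 11]
  [11] addr=0xbc blk=11 s=1: VC-HIT | VC [5, 7]
  [12] addr=0x79 blk=7 s=1: VC-HIT | VC [5, 11]
  [13] addr=0x79 blk=7 s=1: L1-HIT | VC [5, 11]
  [14] addr=0x5f blk=5 s=1: VC-HIT | VC [7, 11]

SEQ = [MISS, L1-HIT, L1-HIT, L1-HIT, L1-HIT, MISS, MISS, VC-HIT, VC-HIT, L1-HIT, VC-HIT, VC-HIT, VC-HIT, L1-HIT, VC-HIT]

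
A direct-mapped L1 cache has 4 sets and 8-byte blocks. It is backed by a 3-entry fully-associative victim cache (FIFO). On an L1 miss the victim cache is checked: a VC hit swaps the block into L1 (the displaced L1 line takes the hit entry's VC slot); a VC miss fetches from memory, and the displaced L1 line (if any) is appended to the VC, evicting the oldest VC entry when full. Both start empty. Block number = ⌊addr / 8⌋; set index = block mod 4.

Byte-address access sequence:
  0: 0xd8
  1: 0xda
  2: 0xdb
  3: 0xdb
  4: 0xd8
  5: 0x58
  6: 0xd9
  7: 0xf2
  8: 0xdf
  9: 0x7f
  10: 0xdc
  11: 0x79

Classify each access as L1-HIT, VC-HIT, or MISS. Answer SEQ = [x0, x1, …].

  [0] addr=0xd8 blk=27 s=3: MISS | VC []
  [1] addr=0xda blk=27 s=3: L1-HIT | VC []
  [2] addr=0xdb blk=27 s=3: L1-HIT | VC []
  [3] addr=0xdb blk=27 s=3: L1-HIT | VC []
  [4] addr=0xd8 blk=27 s=3: L1-HIT | VC []
  [5] addr=0x58 blk=11 s=3: MISS | VC [27]
  [6] addr=0xd9 blk=27 s=3: VC-HIT | VC [11]
  [7] addr=0xf2 blk=30 s=2: MISS | VC [11]
  [8] addr=0xdf blk=27 s=3: L1-HIT | VC [11]
  [9] addr=0x7f blk=15 s=3: MISS | VC [11, 27]
  [10] addr=0xdc blk=27 s=3: VC-HIT | VC [11, 15]
  [11] addr=0x79 blk=15 s=3: VC-HIT | VC [11, 27]

SEQ = [MISS, L1-HIT, L1-HIT, L1-HIT, L1-HIT, MISS, VC-HIT, MISS, L1-HIT, MISS, VC-HIT, VC-HIT]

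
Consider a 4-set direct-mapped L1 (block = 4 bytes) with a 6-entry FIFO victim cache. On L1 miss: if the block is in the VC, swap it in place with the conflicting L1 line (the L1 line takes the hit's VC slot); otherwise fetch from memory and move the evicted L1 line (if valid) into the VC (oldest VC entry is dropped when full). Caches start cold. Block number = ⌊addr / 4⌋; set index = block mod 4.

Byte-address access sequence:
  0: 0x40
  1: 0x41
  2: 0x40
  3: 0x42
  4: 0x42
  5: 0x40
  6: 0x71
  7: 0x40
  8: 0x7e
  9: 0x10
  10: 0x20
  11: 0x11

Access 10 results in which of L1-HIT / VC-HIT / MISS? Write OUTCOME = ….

  [0] addr=0x40 blk=16 s=0: MISS | VC []
  [1] addr=0x41 blk=16 s=0: L1-HIT | VC []
  [2] addr=0x40 blk=16 s=0: L1-HIT | VC []
  [3] addr=0x42 blk=16 s=0: L1-HIT | VC []
  [4] addr=0x42 blk=16 s=0: L1-HIT | VC []
  [5] addr=0x40 blk=16 s=0: L1-HIT | VC []
  [6] addr=0x71 blk=28 s=0: MISS | VC [16]
  [7] addr=0x40 blk=16 s=0: VC-HIT | VC [28]
  [8] addr=0x7e blk=31 s=3: MISS | VC [28]
  [9] addr=0x10 blk=4 s=0: MISS | VC [28, 16]
  [10] addr=0x20 blk=8 s=0: MISS | VC [28, 16, 4]
  [11] addr=0x11 blk=4 s=0: VC-HIT | VC [28, 16, 8]

OUTCOME = MISS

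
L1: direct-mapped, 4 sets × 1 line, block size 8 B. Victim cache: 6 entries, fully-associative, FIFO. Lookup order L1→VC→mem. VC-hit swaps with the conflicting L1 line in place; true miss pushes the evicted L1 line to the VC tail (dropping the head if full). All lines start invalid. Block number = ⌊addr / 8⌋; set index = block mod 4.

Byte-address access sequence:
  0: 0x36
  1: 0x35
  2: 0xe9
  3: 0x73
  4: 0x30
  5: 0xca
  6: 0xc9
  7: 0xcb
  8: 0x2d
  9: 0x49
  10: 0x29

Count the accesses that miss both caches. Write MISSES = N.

MISSES = 6

0: 0x36 (blk 6, set 2) → MISS  vc=[]
1: 0x35 (blk 6, set 2) → L1-HIT  vc=[]
2: 0xe9 (blk 29, set 1) → MISS  vc=[]
3: 0x73 (blk 14, set 2) → MISS  vc=[6]
4: 0x30 (blk 6, set 2) → VC-HIT  vc=[14]
5: 0xca (blk 25, set 1) → MISS  vc=[14, 29]
6: 0xc9 (blk 25, set 1) → L1-HIT  vc=[14, 29]
7: 0xcb (blk 25, set 1) → L1-HIT  vc=[14, 29]
8: 0x2d (blk 5, set 1) → MISS  vc=[14, 29, 25]
9: 0x49 (blk 9, set 1) → MISS  vc=[14, 29, 25, 5]
10: 0x29 (blk 5, set 1) → VC-HIT  vc=[14, 29, 25, 9]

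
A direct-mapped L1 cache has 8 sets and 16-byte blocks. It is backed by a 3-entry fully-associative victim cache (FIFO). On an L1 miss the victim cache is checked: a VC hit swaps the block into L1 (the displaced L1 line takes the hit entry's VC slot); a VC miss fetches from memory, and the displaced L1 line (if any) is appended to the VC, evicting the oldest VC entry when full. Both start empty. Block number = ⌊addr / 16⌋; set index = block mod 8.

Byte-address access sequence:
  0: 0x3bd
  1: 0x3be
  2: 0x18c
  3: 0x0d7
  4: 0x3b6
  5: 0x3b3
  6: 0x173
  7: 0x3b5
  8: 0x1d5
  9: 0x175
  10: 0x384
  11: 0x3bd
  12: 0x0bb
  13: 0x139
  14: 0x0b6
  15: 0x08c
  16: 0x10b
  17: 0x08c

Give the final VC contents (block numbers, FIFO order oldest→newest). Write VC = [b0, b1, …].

0: 0x3bd (blk 59, set 3) → MISS  vc=[]
1: 0x3be (blk 59, set 3) → L1-HIT  vc=[]
2: 0x18c (blk 24, set 0) → MISS  vc=[]
3: 0xd7 (blk 13, set 5) → MISS  vc=[]
4: 0x3b6 (blk 59, set 3) → L1-HIT  vc=[]
5: 0x3b3 (blk 59, set 3) → L1-HIT  vc=[]
6: 0x173 (blk 23, set 7) → MISS  vc=[]
7: 0x3b5 (blk 59, set 3) → L1-HIT  vc=[]
8: 0x1d5 (blk 29, set 5) → MISS  vc=[13]
9: 0x175 (blk 23, set 7) → L1-HIT  vc=[13]
10: 0x384 (blk 56, set 0) → MISS  vc=[13, 24]
11: 0x3bd (blk 59, set 3) → L1-HIT  vc=[13, 24]
12: 0xbb (blk 11, set 3) → MISS  vc=[13, 24, 59]
13: 0x139 (blk 19, set 3) → MISS  vc=[24, 59, 11]
14: 0xb6 (blk 11, set 3) → VC-HIT  vc=[24, 59, 19]
15: 0x8c (blk 8, set 0) → MISS  vc=[59, 19, 56]
16: 0x10b (blk 16, set 0) → MISS  vc=[19, 56, 8]
17: 0x8c (blk 8, set 0) → VC-HIT  vc=[19, 56, 16]

VC = [19, 56, 16]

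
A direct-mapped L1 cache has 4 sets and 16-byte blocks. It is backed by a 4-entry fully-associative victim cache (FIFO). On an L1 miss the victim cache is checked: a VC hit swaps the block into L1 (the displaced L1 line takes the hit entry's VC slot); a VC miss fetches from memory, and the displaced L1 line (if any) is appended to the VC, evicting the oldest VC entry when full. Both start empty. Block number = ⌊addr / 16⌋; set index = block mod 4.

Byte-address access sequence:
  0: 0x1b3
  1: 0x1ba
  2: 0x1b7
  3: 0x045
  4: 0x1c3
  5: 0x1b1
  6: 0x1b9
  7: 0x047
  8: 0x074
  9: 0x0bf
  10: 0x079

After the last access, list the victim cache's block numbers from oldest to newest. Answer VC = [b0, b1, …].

  [0] addr=0x1b3 blk=27 s=3: MISS | VC []
  [1] addr=0x1ba blk=27 s=3: L1-HIT | VC []
  [2] addr=0x1b7 blk=27 s=3: L1-HIT | VC []
  [3] addr=0x45 blk=4 s=0: MISS | VC []
  [4] addr=0x1c3 blk=28 s=0: MISS | VC [4]
  [5] addr=0x1b1 blk=27 s=3: L1-HIT | VC [4]
  [6] addr=0x1b9 blk=27 s=3: L1-HIT | VC [4]
  [7] addr=0x47 blk=4 s=0: VC-HIT | VC [28]
  [8] addr=0x74 blk=7 s=3: MISS | VC [28, 27]
  [9] addr=0xbf blk=11 s=3: MISS | VC [28, 27, 7]
  [10] addr=0x79 blk=7 s=3: VC-HIT | VC [28, 27, 11]

VC = [28, 27, 11]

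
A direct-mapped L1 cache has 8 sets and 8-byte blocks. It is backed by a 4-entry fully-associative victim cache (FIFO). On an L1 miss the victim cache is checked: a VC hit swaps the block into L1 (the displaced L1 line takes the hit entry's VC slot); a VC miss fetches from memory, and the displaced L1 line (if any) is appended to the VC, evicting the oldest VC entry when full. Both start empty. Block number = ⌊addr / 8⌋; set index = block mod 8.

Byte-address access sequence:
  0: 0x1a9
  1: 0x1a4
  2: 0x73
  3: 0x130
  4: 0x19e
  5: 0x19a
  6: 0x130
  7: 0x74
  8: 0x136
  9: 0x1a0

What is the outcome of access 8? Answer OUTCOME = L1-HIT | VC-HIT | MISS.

OUTCOME = VC-HIT

0: 0x1a9 (blk 53, set 5) → MISS  vc=[]
1: 0x1a4 (blk 52, set 4) → MISS  vc=[]
2: 0x73 (blk 14, set 6) → MISS  vc=[]
3: 0x130 (blk 38, set 6) → MISS  vc=[14]
4: 0x19e (blk 51, set 3) → MISS  vc=[14]
5: 0x19a (blk 51, set 3) → L1-HIT  vc=[14]
6: 0x130 (blk 38, set 6) → L1-HIT  vc=[14]
7: 0x74 (blk 14, set 6) → VC-HIT  vc=[38]
8: 0x136 (blk 38, set 6) → VC-HIT  vc=[14]
9: 0x1a0 (blk 52, set 4) → L1-HIT  vc=[14]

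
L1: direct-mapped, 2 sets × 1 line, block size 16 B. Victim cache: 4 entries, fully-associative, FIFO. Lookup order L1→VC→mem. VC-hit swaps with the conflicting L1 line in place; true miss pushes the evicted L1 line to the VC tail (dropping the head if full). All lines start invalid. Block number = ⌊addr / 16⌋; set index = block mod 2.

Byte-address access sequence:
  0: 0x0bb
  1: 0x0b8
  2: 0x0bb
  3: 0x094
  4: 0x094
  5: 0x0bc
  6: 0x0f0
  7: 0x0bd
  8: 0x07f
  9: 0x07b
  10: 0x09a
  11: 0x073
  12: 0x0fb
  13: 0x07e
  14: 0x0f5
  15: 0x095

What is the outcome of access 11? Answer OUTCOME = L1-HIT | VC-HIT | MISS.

OUTCOME = VC-HIT

#0 0xbb→b11/s1 MISS; vc=[]
#1 0xb8→b11/s1 L1-HIT; vc=[]
#2 0xbb→b11/s1 L1-HIT; vc=[]
#3 0x94→b9/s1 MISS; vc=[11]
#4 0x94→b9/s1 L1-HIT; vc=[11]
#5 0xbc→b11/s1 VC-HIT; vc=[9]
#6 0xf0→b15/s1 MISS; vc=[9,11]
#7 0xbd→b11/s1 VC-HIT; vc=[9,15]
#8 0x7f→b7/s1 MISS; vc=[9,15,11]
#9 0x7b→b7/s1 L1-HIT; vc=[9,15,11]
#10 0x9a→b9/s1 VC-HIT; vc=[7,15,11]
#11 0x73→b7/s1 VC-HIT; vc=[9,15,11]
#12 0xfb→b15/s1 VC-HIT; vc=[9,7,11]
#13 0x7e→b7/s1 VC-HIT; vc=[9,15,11]
#14 0xf5→b15/s1 VC-HIT; vc=[9,7,11]
#15 0x95→b9/s1 VC-HIT; vc=[15,7,11]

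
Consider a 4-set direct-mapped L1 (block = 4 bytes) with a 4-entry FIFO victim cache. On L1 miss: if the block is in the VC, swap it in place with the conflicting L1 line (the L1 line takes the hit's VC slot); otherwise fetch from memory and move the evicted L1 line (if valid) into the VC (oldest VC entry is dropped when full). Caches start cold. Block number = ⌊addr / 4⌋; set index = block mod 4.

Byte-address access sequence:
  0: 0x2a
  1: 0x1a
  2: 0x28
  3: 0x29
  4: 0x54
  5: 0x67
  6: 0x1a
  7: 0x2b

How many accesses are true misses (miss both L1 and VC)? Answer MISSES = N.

#0 0x2a→b10/s2 MISS; vc=[]
#1 0x1a→b6/s2 MISS; vc=[10]
#2 0x28→b10/s2 VC-HIT; vc=[6]
#3 0x29→b10/s2 L1-HIT; vc=[6]
#4 0x54→b21/s1 MISS; vc=[6]
#5 0x67→b25/s1 MISS; vc=[6,21]
#6 0x1a→b6/s2 VC-HIT; vc=[10,21]
#7 0x2b→b10/s2 VC-HIT; vc=[6,21]

MISSES = 4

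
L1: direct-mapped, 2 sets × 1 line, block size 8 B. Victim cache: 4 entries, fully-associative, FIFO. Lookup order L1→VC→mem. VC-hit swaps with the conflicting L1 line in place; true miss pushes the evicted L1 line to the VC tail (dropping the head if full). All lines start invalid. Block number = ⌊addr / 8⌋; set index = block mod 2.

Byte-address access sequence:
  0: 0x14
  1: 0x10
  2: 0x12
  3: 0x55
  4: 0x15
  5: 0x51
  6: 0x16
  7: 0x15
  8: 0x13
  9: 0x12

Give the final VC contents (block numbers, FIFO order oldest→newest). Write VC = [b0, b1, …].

  [0] addr=0x14 blk=2 s=0: MISS | VC []
  [1] addr=0x10 blk=2 s=0: L1-HIT | VC []
  [2] addr=0x12 blk=2 s=0: L1-HIT | VC []
  [3] addr=0x55 blk=10 s=0: MISS | VC [2]
  [4] addr=0x15 blk=2 s=0: VC-HIT | VC [10]
  [5] addr=0x51 blk=10 s=0: VC-HIT | VC [2]
  [6] addr=0x16 blk=2 s=0: VC-HIT | VC [10]
  [7] addr=0x15 blk=2 s=0: L1-HIT | VC [10]
  [8] addr=0x13 blk=2 s=0: L1-HIT | VC [10]
  [9] addr=0x12 blk=2 s=0: L1-HIT | VC [10]

VC = [10]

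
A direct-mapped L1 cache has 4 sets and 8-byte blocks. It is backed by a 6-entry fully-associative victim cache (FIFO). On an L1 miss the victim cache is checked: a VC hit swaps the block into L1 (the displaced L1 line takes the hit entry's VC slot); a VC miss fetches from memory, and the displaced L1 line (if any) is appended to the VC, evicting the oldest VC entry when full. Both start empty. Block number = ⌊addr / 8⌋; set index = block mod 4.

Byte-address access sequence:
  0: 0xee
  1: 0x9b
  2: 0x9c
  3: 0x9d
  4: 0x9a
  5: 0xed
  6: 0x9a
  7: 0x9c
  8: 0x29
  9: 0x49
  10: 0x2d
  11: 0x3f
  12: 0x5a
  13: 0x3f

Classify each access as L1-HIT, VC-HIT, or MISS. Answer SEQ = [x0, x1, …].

SEQ = [MISS, MISS, L1-HIT, L1-HIT, L1-HIT, L1-HIT, L1-HIT, L1-HIT, MISS, MISS, VC-HIT, MISS, MISS, VC-HIT]

  [0] addr=0xee blk=29 s=1: MISS | VC []
  [1] addr=0x9b blk=19 s=3: MISS | VC []
  [2] addr=0x9c blk=19 s=3: L1-HIT | VC []
  [3] addr=0x9d blk=19 s=3: L1-HIT | VC []
  [4] addr=0x9a blk=19 s=3: L1-HIT | VC []
  [5] addr=0xed blk=29 s=1: L1-HIT | VC []
  [6] addr=0x9a blk=19 s=3: L1-HIT | VC []
  [7] addr=0x9c blk=19 s=3: L1-HIT | VC []
  [8] addr=0x29 blk=5 s=1: MISS | VC [29]
  [9] addr=0x49 blk=9 s=1: MISS | VC [29, 5]
  [10] addr=0x2d blk=5 s=1: VC-HIT | VC [29, 9]
  [11] addr=0x3f blk=7 s=3: MISS | VC [29, 9, 19]
  [12] addr=0x5a blk=11 s=3: MISS | VC [29, 9, 19, 7]
  [13] addr=0x3f blk=7 s=3: VC-HIT | VC [29, 9, 19, 11]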